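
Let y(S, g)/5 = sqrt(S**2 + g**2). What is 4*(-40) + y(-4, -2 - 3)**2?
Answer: 865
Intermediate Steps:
y(S, g) = 5*sqrt(S**2 + g**2)
4*(-40) + y(-4, -2 - 3)**2 = 4*(-40) + (5*sqrt((-4)**2 + (-2 - 3)**2))**2 = -160 + (5*sqrt(16 + (-5)**2))**2 = -160 + (5*sqrt(16 + 25))**2 = -160 + (5*sqrt(41))**2 = -160 + 1025 = 865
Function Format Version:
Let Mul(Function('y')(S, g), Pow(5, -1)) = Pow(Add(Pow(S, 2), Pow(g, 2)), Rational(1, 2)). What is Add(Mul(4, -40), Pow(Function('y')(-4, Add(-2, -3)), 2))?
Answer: 865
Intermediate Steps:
Function('y')(S, g) = Mul(5, Pow(Add(Pow(S, 2), Pow(g, 2)), Rational(1, 2)))
Add(Mul(4, -40), Pow(Function('y')(-4, Add(-2, -3)), 2)) = Add(Mul(4, -40), Pow(Mul(5, Pow(Add(Pow(-4, 2), Pow(Add(-2, -3), 2)), Rational(1, 2))), 2)) = Add(-160, Pow(Mul(5, Pow(Add(16, Pow(-5, 2)), Rational(1, 2))), 2)) = Add(-160, Pow(Mul(5, Pow(Add(16, 25), Rational(1, 2))), 2)) = Add(-160, Pow(Mul(5, Pow(41, Rational(1, 2))), 2)) = Add(-160, 1025) = 865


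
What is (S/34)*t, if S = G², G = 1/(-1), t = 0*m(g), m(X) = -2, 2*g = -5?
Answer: 0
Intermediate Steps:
g = -5/2 (g = (½)*(-5) = -5/2 ≈ -2.5000)
t = 0 (t = 0*(-2) = 0)
G = -1
S = 1 (S = (-1)² = 1)
(S/34)*t = (1/34)*0 = 0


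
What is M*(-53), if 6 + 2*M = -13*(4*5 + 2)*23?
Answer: 174476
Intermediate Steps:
M = -3292 (M = -3 + (-13*(4*5 + 2)*23)/2 = -3 + (-13*(20 + 2)*23)/2 = -3 + (-13*22*23)/2 = -3 + (-286*23)/2 = -3 + (½)*(-6578) = -3 - 3289 = -3292)
M*(-53) = -3292*(-53) = 174476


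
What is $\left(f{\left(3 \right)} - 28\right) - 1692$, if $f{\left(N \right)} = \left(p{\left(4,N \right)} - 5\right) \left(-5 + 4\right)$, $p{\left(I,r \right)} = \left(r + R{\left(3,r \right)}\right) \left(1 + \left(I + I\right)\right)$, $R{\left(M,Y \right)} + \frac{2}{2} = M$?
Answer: $-1760$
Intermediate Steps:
$R{\left(M,Y \right)} = -1 + M$
$p{\left(I,r \right)} = \left(1 + 2 I\right) \left(2 + r\right)$ ($p{\left(I,r \right)} = \left(r + \left(-1 + 3\right)\right) \left(1 + \left(I + I\right)\right) = \left(r + 2\right) \left(1 + 2 I\right) = \left(2 + r\right) \left(1 + 2 I\right) = \left(1 + 2 I\right) \left(2 + r\right)$)
$f{\left(N \right)} = -13 - 9 N$ ($f{\left(N \right)} = \left(\left(2 + N + 4 \cdot 4 + 2 \cdot 4 N\right) - 5\right) \left(-5 + 4\right) = \left(\left(2 + N + 16 + 8 N\right) - 5\right) \left(-1\right) = \left(\left(18 + 9 N\right) - 5\right) \left(-1\right) = \left(13 + 9 N\right) \left(-1\right) = -13 - 9 N$)
$\left(f{\left(3 \right)} - 28\right) - 1692 = \left(\left(-13 - 27\right) - 28\right) - 1692 = \left(-40 - 28\right) - 1692 = -68 - 1692 = -1760$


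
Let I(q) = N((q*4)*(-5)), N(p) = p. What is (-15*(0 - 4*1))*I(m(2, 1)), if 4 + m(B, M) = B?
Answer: 2400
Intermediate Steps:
m(B, M) = -4 + B
I(q) = -20*q (I(q) = (q*4)*(-5) = (4*q)*(-5) = -20*q)
(-15*(0 - 4*1))*I(m(2, 1)) = (-15*(0 - 4*1))*(-20*(-4 + 2)) = (-15*(0 - 4))*(-20*(-2)) = -15*(-4)*40 = 60*40 = 2400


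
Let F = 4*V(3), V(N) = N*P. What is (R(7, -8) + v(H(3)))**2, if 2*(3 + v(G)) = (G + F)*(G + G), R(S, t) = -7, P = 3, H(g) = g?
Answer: 11449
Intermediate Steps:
V(N) = 3*N (V(N) = N*3 = 3*N)
F = 36 (F = 4*(3*3) = 4*9 = 36)
v(G) = -3 + G*(36 + G) (v(G) = -3 + ((G + 36)*(G + G))/2 = -3 + ((36 + G)*(2*G))/2 = -3 + (2*G*(36 + G))/2 = -3 + G*(36 + G))
(R(7, -8) + v(H(3)))**2 = (-7 + (-3 + 3**2 + 36*3))**2 = (-7 + (-3 + 9 + 108))**2 = (-7 + 114)**2 = 107**2 = 11449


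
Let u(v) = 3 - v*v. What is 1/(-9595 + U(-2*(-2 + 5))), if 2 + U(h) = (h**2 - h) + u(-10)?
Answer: -1/9652 ≈ -0.00010361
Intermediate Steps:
u(v) = 3 - v**2
U(h) = -99 + h**2 - h (U(h) = -2 + ((h**2 - h) + (3 - 1*(-10)**2)) = -2 + ((h**2 - h) + (3 - 1*100)) = -2 + ((h**2 - h) + (3 - 100)) = -2 + ((h**2 - h) - 97) = -2 + (-97 + h**2 - h) = -99 + h**2 - h)
1/(-9595 + U(-2*(-2 + 5))) = 1/(-9595 + (-99 + (-2*(-2 + 5))**2 - (-2)*(-2 + 5))) = 1/(-9595 + (-99 + (-2*3)**2 - (-2)*3)) = 1/(-9595 + (-99 + (-6)**2 - 1*(-6))) = 1/(-9595 + (-99 + 36 + 6)) = 1/(-9595 - 57) = 1/(-9652) = -1/9652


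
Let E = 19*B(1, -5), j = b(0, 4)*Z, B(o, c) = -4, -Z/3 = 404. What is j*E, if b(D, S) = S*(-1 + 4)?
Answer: 1105344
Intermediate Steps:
Z = -1212 (Z = -3*404 = -1212)
b(D, S) = 3*S (b(D, S) = S*3 = 3*S)
j = -14544 (j = (3*4)*(-1212) = 12*(-1212) = -14544)
E = -76 (E = 19*(-4) = -76)
j*E = -14544*(-76) = 1105344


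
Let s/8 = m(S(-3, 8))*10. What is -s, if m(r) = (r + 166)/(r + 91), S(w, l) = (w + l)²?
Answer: -3820/29 ≈ -131.72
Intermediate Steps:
S(w, l) = (l + w)²
m(r) = (166 + r)/(91 + r)
s = 3820/29 (s = 8*(((166 + (8 - 3)²)/(91 + (8 - 3)²))*10) = 8*(((166 + 5²)/(91 + 5²))*10) = 8*(((166 + 25)/(91 + 25))*10) = 8*((191/116)*10) = 8*(955/58) = 3820/29 ≈ 131.72)
-s = -1*3820/29 = -3820/29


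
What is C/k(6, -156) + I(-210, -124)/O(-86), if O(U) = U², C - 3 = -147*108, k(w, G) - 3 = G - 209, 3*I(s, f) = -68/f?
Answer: 5458949999/124496868 ≈ 43.848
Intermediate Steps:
I(s, f) = -68/(3*f) (I(s, f) = (-68/f)/3 = -68/(3*f))
k(w, G) = -206 + G (k(w, G) = 3 + (G - 209) = 3 + (-209 + G) = -206 + G)
C = -15873 (C = 3 - 147*108 = 3 - 15876 = -15873)
C/k(6, -156) + I(-210, -124)/O(-86) = -15873/(-206 - 156) + (-68/3/(-124))/((-86)²) = -15873/(-362) - 68/3*(-1/124)/7396 = -15873*(-1/362) + (17/93)*(1/7396) = 15873/362 + 17/687828 = 5458949999/124496868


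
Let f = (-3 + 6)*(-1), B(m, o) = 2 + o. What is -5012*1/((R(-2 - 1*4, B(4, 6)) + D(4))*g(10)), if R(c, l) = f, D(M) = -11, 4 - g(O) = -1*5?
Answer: 358/9 ≈ 39.778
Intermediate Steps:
f = -3 (f = 3*(-1) = -3)
g(O) = 9 (g(O) = 4 - (-1)*5 = 4 - 1*(-5) = 4 + 5 = 9)
R(c, l) = -3
-5012*1/((R(-2 - 1*4, B(4, 6)) + D(4))*g(10)) = -5012*1/(9*(-3 - 11)) = -5012/((-14*9)) = -5012/(-126) = -5012*(-1/126) = 358/9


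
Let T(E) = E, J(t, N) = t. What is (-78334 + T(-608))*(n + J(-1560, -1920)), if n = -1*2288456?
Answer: 180778443072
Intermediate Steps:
n = -2288456
(-78334 + T(-608))*(n + J(-1560, -1920)) = (-78334 - 608)*(-2288456 - 1560) = -78942*(-2290016) = 180778443072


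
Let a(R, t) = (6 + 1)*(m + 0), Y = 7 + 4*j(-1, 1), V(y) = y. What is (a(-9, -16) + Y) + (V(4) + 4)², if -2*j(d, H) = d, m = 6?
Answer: 115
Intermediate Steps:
j(d, H) = -d/2
Y = 9 (Y = 7 + 4*(-½*(-1)) = 7 + 4*(½) = 7 + 2 = 9)
a(R, t) = 42 (a(R, t) = (6 + 1)*(6 + 0) = 7*6 = 42)
(a(-9, -16) + Y) + (V(4) + 4)² = (42 + 9) + (4 + 4)² = 51 + 8² = 51 + 64 = 115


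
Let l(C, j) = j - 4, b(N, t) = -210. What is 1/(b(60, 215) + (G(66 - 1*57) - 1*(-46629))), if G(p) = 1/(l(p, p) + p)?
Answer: 14/649867 ≈ 2.1543e-5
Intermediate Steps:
l(C, j) = -4 + j
G(p) = 1/(-4 + 2*p) (G(p) = 1/((-4 + p) + p) = 1/(-4 + 2*p))
1/(b(60, 215) + (G(66 - 1*57) - 1*(-46629))) = 1/(-210 + (1/(2*(-2 + (66 - 1*57))) - 1*(-46629))) = 1/(-210 + (1/(2*(-2 + (66 - 57))) + 46629)) = 1/(-210 + (1/(2*(-2 + 9)) + 46629)) = 1/(-210 + ((1/2)/7 + 46629)) = 1/(-210 + ((1/2)*(1/7) + 46629)) = 1/(-210 + (1/14 + 46629)) = 1/(-210 + 652807/14) = 1/(649867/14) = 14/649867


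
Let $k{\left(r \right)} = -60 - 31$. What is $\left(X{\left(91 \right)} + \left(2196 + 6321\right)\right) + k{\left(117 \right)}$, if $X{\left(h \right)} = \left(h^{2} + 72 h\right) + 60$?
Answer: $23319$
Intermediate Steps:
$k{\left(r \right)} = -91$ ($k{\left(r \right)} = -60 - 31 = -91$)
$X{\left(h \right)} = 60 + h^{2} + 72 h$
$\left(X{\left(91 \right)} + \left(2196 + 6321\right)\right) + k{\left(117 \right)} = \left(\left(60 + 91^{2} + 72 \cdot 91\right) + \left(2196 + 6321\right)\right) - 91 = \left(\left(60 + 8281 + 6552\right) + 8517\right) - 91 = \left(14893 + 8517\right) - 91 = 23410 - 91 = 23319$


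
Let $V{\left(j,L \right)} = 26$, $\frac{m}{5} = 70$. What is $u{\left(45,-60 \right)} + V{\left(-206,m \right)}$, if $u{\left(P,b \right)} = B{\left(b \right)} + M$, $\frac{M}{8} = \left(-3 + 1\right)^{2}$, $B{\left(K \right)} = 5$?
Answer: $63$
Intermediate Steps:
$M = 32$ ($M = 8 \left(-3 + 1\right)^{2} = 8 \left(-2\right)^{2} = 8 \cdot 4 = 32$)
$m = 350$ ($m = 5 \cdot 70 = 350$)
$u{\left(P,b \right)} = 37$ ($u{\left(P,b \right)} = 5 + 32 = 37$)
$u{\left(45,-60 \right)} + V{\left(-206,m \right)} = 37 + 26 = 63$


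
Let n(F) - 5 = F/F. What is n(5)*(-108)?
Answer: -648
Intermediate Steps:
n(F) = 6 (n(F) = 5 + F/F = 5 + 1 = 6)
n(5)*(-108) = 6*(-108) = -648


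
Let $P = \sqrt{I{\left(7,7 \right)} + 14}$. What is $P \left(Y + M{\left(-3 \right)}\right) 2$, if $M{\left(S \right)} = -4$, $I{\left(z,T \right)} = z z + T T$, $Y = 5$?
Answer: $8 \sqrt{7} \approx 21.166$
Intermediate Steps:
$I{\left(z,T \right)} = T^{2} + z^{2}$ ($I{\left(z,T \right)} = z^{2} + T^{2} = T^{2} + z^{2}$)
$P = 4 \sqrt{7}$ ($P = \sqrt{\left(7^{2} + 7^{2}\right) + 14} = \sqrt{\left(49 + 49\right) + 14} = \sqrt{98 + 14} = \sqrt{112} = 4 \sqrt{7} \approx 10.583$)
$P \left(Y + M{\left(-3 \right)}\right) 2 = 4 \sqrt{7} \left(5 - 4\right) 2 = 4 \sqrt{7} \cdot 1 \cdot 2 = 4 \sqrt{7} \cdot 2 = 8 \sqrt{7}$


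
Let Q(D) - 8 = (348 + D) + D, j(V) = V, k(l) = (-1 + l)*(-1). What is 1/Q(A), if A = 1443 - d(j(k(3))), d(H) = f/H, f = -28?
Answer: 1/3214 ≈ 0.00031114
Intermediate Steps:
k(l) = 1 - l
d(H) = -28/H
A = 1429 (A = 1443 - (-28)/(1 - 1*3) = 1443 - (-28)/(1 - 3) = 1443 - (-28)/(-2) = 1443 - (-28)*(-1)/2 = 1443 - 1*14 = 1443 - 14 = 1429)
Q(D) = 356 + 2*D (Q(D) = 8 + ((348 + D) + D) = 8 + (348 + 2*D) = 356 + 2*D)
1/Q(A) = 1/(356 + 2*1429) = 1/(356 + 2858) = 1/3214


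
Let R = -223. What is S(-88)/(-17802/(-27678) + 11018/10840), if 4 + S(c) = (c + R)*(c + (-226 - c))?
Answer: 1757222893720/41494157 ≈ 42349.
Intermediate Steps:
S(c) = 50394 - 226*c (S(c) = -4 + (c - 223)*(c + (-226 - c)) = -4 + (-223 + c)*(-226) = -4 + (50398 - 226*c) = 50394 - 226*c)
S(-88)/(-17802/(-27678) + 11018/10840) = (50394 - 226*(-88))/(-17802/(-27678) + 11018/10840) = (50394 + 19888)/(-17802*(-1/27678) + 11018*(1/10840)) = 70282/(2967/4613 + 5509/5420) = 70282/(41494157/25002460) = 70282*(25002460/41494157) = 1757222893720/41494157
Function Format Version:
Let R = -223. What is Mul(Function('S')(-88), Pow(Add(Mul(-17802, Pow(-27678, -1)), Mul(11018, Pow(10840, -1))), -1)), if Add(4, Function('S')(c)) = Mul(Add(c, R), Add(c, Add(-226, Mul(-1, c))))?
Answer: Rational(1757222893720, 41494157) ≈ 42349.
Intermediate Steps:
Function('S')(c) = Add(50394, Mul(-226, c)) (Function('S')(c) = Add(-4, Mul(Add(c, -223), Add(c, Add(-226, Mul(-1, c))))) = Add(-4, Mul(Add(-223, c), -226)) = Add(-4, Add(50398, Mul(-226, c))) = Add(50394, Mul(-226, c)))
Mul(Function('S')(-88), Pow(Add(Mul(-17802, Pow(-27678, -1)), Mul(11018, Pow(10840, -1))), -1)) = Mul(Add(50394, Mul(-226, -88)), Pow(Add(Mul(-17802, Pow(-27678, -1)), Mul(11018, Pow(10840, -1))), -1)) = Mul(Add(50394, 19888), Pow(Add(Mul(-17802, Rational(-1, 27678)), Mul(11018, Rational(1, 10840))), -1)) = Mul(70282, Pow(Add(Rational(2967, 4613), Rational(5509, 5420)), -1)) = Mul(70282, Pow(Rational(41494157, 25002460), -1)) = Mul(70282, Rational(25002460, 41494157)) = Rational(1757222893720, 41494157)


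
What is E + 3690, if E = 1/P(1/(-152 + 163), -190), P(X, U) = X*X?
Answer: 3811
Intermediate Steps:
P(X, U) = X²
E = 121 (E = 1/((1/(-152 + 163))²) = 1/((1/11)²) = 1/(1/121) = 121)
E + 3690 = 121 + 3690 = 3811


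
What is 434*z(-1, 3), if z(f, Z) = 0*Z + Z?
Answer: 1302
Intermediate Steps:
z(f, Z) = Z (z(f, Z) = 0 + Z = Z)
434*z(-1, 3) = 434*3 = 1302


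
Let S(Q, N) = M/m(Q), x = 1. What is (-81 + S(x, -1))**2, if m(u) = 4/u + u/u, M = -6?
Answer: 168921/25 ≈ 6756.8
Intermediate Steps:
m(u) = 1 + 4/u (m(u) = 4/u + 1 = 1 + 4/u)
S(Q, N) = -6*Q/(4 + Q)
(-81 + S(x, -1))**2 = (-81 - 6*1/(4 + 1))**2 = (-81 - 6*1/5)**2 = (-81 - 6*1*1/5)**2 = (-81 - 6/5)**2 = (-411/5)**2 = 168921/25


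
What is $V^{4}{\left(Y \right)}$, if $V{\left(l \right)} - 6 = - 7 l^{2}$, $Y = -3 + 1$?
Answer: $234256$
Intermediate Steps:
$Y = -2$
$V{\left(l \right)} = 6 - 7 l^{2}$
$V^{4}{\left(Y \right)} = \left(6 - 7 \left(-2\right)^{2}\right)^{4} = \left(6 - 28\right)^{4} = \left(-22\right)^{4} = 234256$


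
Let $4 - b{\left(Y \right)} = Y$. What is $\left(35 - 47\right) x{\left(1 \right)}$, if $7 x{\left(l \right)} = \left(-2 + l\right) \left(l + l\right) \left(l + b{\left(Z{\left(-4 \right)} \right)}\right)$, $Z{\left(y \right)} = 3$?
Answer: $\frac{48}{7} \approx 6.8571$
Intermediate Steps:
$b{\left(Y \right)} = 4 - Y$
$x{\left(l \right)} = \frac{2 l \left(1 + l\right) \left(-2 + l\right)}{7}$ ($x{\left(l \right)} = \frac{\left(-2 + l\right) \left(l + l\right) \left(l + \left(4 - 3\right)\right)}{7} = \frac{\left(-2 + l\right) 2 l \left(l + \left(4 - 3\right)\right)}{7} = \frac{\left(-2 + l\right) 2 l \left(l + 1\right)}{7} = \frac{\left(-2 + l\right) 2 l \left(1 + l\right)}{7} = \frac{2 l \left(1 + l\right) \left(-2 + l\right)}{7}$)
$\left(35 - 47\right) x{\left(1 \right)} = \left(35 - 47\right) \frac{2}{7} \cdot 1 \left(-2 + 1^{2} - 1\right) = - 12 \cdot \frac{2}{7} \cdot 1 \left(-2 + 1 - 1\right) = - 12 \cdot \frac{2}{7} \cdot 1 \left(-2\right) = \left(-12\right) \left(- \frac{4}{7}\right) = \frac{48}{7}$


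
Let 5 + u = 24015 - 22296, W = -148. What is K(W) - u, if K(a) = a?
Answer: -1862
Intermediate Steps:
u = 1714 (u = -5 + (24015 - 22296) = -5 + 1719 = 1714)
K(W) - u = -148 - 1*1714 = -148 - 1714 = -1862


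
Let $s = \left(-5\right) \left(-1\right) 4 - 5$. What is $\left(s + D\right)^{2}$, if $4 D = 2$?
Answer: $\frac{961}{4} \approx 240.25$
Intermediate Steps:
$D = \frac{1}{2}$ ($D = \frac{1}{4} \cdot 2 = \frac{1}{2} \approx 0.5$)
$s = 15$ ($s = 5 \cdot 4 - 5 = 20 - 5 = 15$)
$\left(s + D\right)^{2} = \left(15 + \frac{1}{2}\right)^{2} = \left(\frac{31}{2}\right)^{2} = \frac{961}{4}$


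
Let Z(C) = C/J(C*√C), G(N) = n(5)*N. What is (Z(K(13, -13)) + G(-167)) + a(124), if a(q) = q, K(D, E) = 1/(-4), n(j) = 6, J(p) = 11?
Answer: -38633/44 ≈ -878.02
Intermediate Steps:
K(D, E) = -¼
G(N) = 6*N
Z(C) = C/11
(Z(K(13, -13)) + G(-167)) + a(124) = ((1/11)*(-¼) + 6*(-167)) + 124 = (-1/44 - 1002) + 124 = -44089/44 + 124 = -38633/44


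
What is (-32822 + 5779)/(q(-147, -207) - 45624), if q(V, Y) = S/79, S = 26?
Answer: 2136397/3604270 ≈ 0.59274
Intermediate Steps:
q(V, Y) = 26/79
(-32822 + 5779)/(q(-147, -207) - 45624) = (-32822 + 5779)/(26/79 - 45624) = -27043/(-3604270/79) = -27043*(-79/3604270) = 2136397/3604270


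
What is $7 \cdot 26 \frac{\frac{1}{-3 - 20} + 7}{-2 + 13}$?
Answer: $\frac{29120}{253} \approx 115.1$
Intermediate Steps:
$7 \cdot 26 \frac{\frac{1}{-3 - 20} + 7}{-2 + 13} = 182 \frac{\frac{1}{-23} + 7}{11} = 182 \left(- \frac{1}{23} + 7\right) \frac{1}{11} = 182 \cdot \frac{160}{23} \cdot \frac{1}{11} = 182 \cdot \frac{160}{253} = \frac{29120}{253}$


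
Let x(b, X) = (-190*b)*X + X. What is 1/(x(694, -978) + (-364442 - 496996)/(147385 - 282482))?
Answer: 135097/17421853567332 ≈ 7.7545e-9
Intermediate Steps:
x(b, X) = X - 190*X*b (x(b, X) = -190*X*b + X = X - 190*X*b)
1/(x(694, -978) + (-364442 - 496996)/(147385 - 282482)) = 1/(-978*(1 - 190*694) + (-364442 - 496996)/(147385 - 282482)) = 1/(-978*(1 - 131860) - 861438/(-135097)) = 1/(-978*(-131859) - 861438*(-1/135097)) = 1/(128958102 + 861438/135097) = 1/(17421853567332/135097) = 135097/17421853567332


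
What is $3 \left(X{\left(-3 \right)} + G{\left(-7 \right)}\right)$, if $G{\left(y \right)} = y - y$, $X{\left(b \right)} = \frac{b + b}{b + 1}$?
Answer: $9$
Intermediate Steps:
$X{\left(b \right)} = \frac{2 b}{1 + b}$
$G{\left(y \right)} = 0$
$3 \left(X{\left(-3 \right)} + G{\left(-7 \right)}\right) = 3 \left(2 \left(-3\right) \frac{1}{1 - 3} + 0\right) = 3 \left(2 \left(-3\right) \frac{1}{-2} + 0\right) = 3 \left(2 \left(-3\right) \left(- \frac{1}{2}\right) + 0\right) = 3 \left(3 + 0\right) = 3 \cdot 3 = 9$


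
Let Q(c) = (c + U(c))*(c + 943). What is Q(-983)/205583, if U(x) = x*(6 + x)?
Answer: -38376320/205583 ≈ -186.67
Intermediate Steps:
Q(c) = (943 + c)*(c + c*(6 + c)) (Q(c) = (c + c*(6 + c))*(c + 943) = (c + c*(6 + c))*(943 + c) = (943 + c)*(c + c*(6 + c)))
Q(-983)/205583 = -983*(6601 + (-983)² + 950*(-983))/205583 = -983*(6601 + 966289 - 933850)*(1/205583) = -983*39040*(1/205583) = -38376320*1/205583 = -38376320/205583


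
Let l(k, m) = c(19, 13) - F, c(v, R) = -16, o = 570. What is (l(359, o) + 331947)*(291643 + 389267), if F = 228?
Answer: 225859889730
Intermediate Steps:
l(k, m) = -244 (l(k, m) = -16 - 1*228 = -16 - 228 = -244)
(l(359, o) + 331947)*(291643 + 389267) = (-244 + 331947)*(291643 + 389267) = 331703*680910 = 225859889730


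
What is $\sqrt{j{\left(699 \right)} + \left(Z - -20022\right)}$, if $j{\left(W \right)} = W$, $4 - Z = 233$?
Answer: $2 \sqrt{5123} \approx 143.15$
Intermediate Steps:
$Z = -229$ ($Z = 4 - 233 = -229$)
$\sqrt{j{\left(699 \right)} + \left(Z - -20022\right)} = \sqrt{699 - -19793} = \sqrt{699 + \left(-229 + 20022\right)} = \sqrt{699 + 19793} = \sqrt{20492} = 2 \sqrt{5123}$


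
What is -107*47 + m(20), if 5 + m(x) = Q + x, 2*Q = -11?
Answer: -10039/2 ≈ -5019.5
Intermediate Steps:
Q = -11/2 (Q = (1/2)*(-11) = -11/2 ≈ -5.5000)
m(x) = -21/2 + x (m(x) = -5 + (-11/2 + x) = -21/2 + x)
-107*47 + m(20) = -107*47 + (-21/2 + 20) = -5029 + 19/2 = -10039/2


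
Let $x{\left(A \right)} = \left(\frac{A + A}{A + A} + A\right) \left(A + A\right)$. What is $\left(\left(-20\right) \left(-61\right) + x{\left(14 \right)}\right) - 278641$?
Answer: $-277001$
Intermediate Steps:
$x{\left(A \right)} = 2 A \left(1 + A\right)$ ($x{\left(A \right)} = \left(\frac{2 A}{2 A} + A\right) 2 A = \left(2 A \frac{1}{2 A} + A\right) 2 A = \left(1 + A\right) 2 A = 2 A \left(1 + A\right)$)
$\left(\left(-20\right) \left(-61\right) + x{\left(14 \right)}\right) - 278641 = \left(\left(-20\right) \left(-61\right) + 2 \cdot 14 \left(1 + 14\right)\right) - 278641 = \left(1220 + 2 \cdot 14 \cdot 15\right) - 278641 = \left(1220 + 420\right) - 278641 = 1640 - 278641 = -277001$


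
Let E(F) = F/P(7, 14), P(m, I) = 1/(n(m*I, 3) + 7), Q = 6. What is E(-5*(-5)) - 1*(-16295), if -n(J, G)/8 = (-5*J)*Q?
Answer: 604470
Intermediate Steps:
n(J, G) = 240*J (n(J, G) = -8*(-5*J)*6 = -(-240)*J = 240*J)
P(m, I) = 1/(7 + 240*I*m) (P(m, I) = 1/(240*(m*I) + 7) = 1/(240*(I*m) + 7) = 1/(240*I*m + 7) = 1/(7 + 240*I*m))
E(F) = 23527*F (E(F) = F/(1/(7 + 240*14*7)) = F/(1/(7 + 23520)) = F/(1/23527) = F*23527 = 23527*F)
E(-5*(-5)) - 1*(-16295) = 23527*(-5*(-5)) - 1*(-16295) = 23527*25 + 16295 = 588175 + 16295 = 604470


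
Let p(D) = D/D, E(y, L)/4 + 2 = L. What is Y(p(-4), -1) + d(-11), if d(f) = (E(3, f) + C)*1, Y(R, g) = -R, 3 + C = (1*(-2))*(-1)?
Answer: -54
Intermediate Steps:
E(y, L) = -8 + 4*L
C = -1 (C = -3 + (1*(-2))*(-1) = -3 - 2*(-1) = -3 + 2 = -1)
p(D) = 1
d(f) = -9 + 4*f (d(f) = ((-8 + 4*f) - 1)*1 = (-9 + 4*f)*1 = -9 + 4*f)
Y(p(-4), -1) + d(-11) = -1*1 + (-9 + 4*(-11)) = -1 + (-9 - 44) = -1 - 53 = -54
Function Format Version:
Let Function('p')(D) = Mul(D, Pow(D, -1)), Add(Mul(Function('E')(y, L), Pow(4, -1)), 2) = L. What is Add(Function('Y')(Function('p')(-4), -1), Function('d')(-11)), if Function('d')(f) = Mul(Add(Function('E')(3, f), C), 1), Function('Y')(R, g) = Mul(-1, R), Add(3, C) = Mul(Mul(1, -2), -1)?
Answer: -54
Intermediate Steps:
Function('E')(y, L) = Add(-8, Mul(4, L))
C = -1 (C = Add(-3, Mul(Mul(1, -2), -1)) = Add(-3, Mul(-2, -1)) = Add(-3, 2) = -1)
Function('p')(D) = 1
Function('d')(f) = Add(-9, Mul(4, f)) (Function('d')(f) = Mul(Add(Add(-8, Mul(4, f)), -1), 1) = Mul(Add(-9, Mul(4, f)), 1) = Add(-9, Mul(4, f)))
Add(Function('Y')(Function('p')(-4), -1), Function('d')(-11)) = Add(Mul(-1, 1), Add(-9, Mul(4, -11))) = Add(-1, Add(-9, -44)) = Add(-1, -53) = -54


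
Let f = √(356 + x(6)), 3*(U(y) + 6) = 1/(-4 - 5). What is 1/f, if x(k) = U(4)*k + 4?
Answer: 3*√2914/2914 ≈ 0.055575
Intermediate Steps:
U(y) = -163/27 (U(y) = -6 + 1/(3*(-4 - 5)) = -6 + (⅓)/(-9) = -6 + (⅓)*(-⅑) = -6 - 1/27 = -163/27)
x(k) = 4 - 163*k/27 (x(k) = -163*k/27 + 4 = 4 - 163*k/27)
f = √2914/3 (f = √(356 + (4 - 163/27*6)) = √(356 + (4 - 326/9)) = √(356 - 290/9) = √(2914/9) = √2914/3 ≈ 17.994)
1/f = 1/(√2914/3) = 3*√2914/2914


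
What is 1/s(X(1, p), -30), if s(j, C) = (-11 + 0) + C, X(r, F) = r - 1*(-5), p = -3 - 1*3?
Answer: -1/41 ≈ -0.024390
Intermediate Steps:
p = -6 (p = -3 - 3 = -6)
X(r, F) = 5 + r (X(r, F) = r + 5 = 5 + r)
s(j, C) = -11 + C
1/s(X(1, p), -30) = 1/(-11 - 30) = 1/(-41) = -1/41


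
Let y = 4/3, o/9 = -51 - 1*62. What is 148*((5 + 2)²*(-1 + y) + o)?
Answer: -444296/3 ≈ -1.4810e+5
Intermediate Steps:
o = -1017 (o = 9*(-51 - 1*62) = 9*(-51 - 62) = 9*(-113) = -1017)
y = 4/3 (y = 4*(⅓) = 4/3 ≈ 1.3333)
148*((5 + 2)²*(-1 + y) + o) = 148*((5 + 2)²*(-1 + 4/3) - 1017) = 148*(7²*(⅓) - 1017) = 148*(49*(⅓) - 1017) = 148*(49/3 - 1017) = 148*(-3002/3) = -444296/3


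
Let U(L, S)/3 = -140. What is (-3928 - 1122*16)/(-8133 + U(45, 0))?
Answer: 21880/8553 ≈ 2.5582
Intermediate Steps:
U(L, S) = -420 (U(L, S) = 3*(-140) = -420)
(-3928 - 1122*16)/(-8133 + U(45, 0)) = (-3928 - 1122*16)/(-8133 - 420) = (-3928 - 17952)/(-8553) = -21880*(-1/8553) = 21880/8553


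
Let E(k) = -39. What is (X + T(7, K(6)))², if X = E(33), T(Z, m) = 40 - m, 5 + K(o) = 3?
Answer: 9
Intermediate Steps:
K(o) = -2 (K(o) = -5 + 3 = -2)
X = -39
(X + T(7, K(6)))² = (-39 + (40 - 1*(-2)))² = (-39 + (40 + 2))² = (-39 + 42)² = 3² = 9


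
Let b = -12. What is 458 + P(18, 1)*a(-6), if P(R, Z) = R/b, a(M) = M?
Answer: 467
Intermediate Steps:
P(R, Z) = -R/12 (P(R, Z) = R/(-12) = R*(-1/12) = -R/12)
458 + P(18, 1)*a(-6) = 458 - 1/12*18*(-6) = 458 - 3/2*(-6) = 458 + 9 = 467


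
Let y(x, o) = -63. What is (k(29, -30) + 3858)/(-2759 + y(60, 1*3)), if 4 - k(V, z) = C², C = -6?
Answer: -1913/1411 ≈ -1.3558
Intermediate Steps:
k(V, z) = -32 (k(V, z) = 4 - 1*(-6)² = 4 - 1*36 = 4 - 36 = -32)
(k(29, -30) + 3858)/(-2759 + y(60, 1*3)) = (-32 + 3858)/(-2759 - 63) = 3826/(-2822) = 3826*(-1/2822) = -1913/1411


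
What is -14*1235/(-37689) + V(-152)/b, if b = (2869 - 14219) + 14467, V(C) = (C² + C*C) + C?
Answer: 596565838/39158871 ≈ 15.234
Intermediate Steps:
V(C) = C + 2*C² (V(C) = (C² + C²) + C = 2*C² + C = C + 2*C²)
b = 3117 (b = -11350 + 14467 = 3117)
-14*1235/(-37689) + V(-152)/b = -14*1235/(-37689) - 152*(1 + 2*(-152))/3117 = -17290*(-1/37689) - 152*(1 - 304)*(1/3117) = 17290/37689 - 152*(-303)*(1/3117) = 17290/37689 + 46056*(1/3117) = 17290/37689 + 15352/1039 = 596565838/39158871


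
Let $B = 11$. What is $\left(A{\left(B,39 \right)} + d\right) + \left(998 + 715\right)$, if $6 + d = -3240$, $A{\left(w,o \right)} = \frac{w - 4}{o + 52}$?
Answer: $- \frac{19928}{13} \approx -1532.9$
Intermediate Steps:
$A{\left(w,o \right)} = \frac{-4 + w}{52 + o}$
$d = -3246$ ($d = -6 - 3240 = -3246$)
$\left(A{\left(B,39 \right)} + d\right) + \left(998 + 715\right) = \left(\frac{-4 + 11}{52 + 39} - 3246\right) + \left(998 + 715\right) = \left(\frac{1}{91} \cdot 7 - 3246\right) + 1713 = \left(\frac{1}{13} - 3246\right) + 1713 = - \frac{42197}{13} + 1713 = - \frac{19928}{13}$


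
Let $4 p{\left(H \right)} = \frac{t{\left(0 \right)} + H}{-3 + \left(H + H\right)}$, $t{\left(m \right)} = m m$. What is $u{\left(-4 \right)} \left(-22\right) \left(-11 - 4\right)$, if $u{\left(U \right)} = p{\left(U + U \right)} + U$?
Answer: $- \frac{24420}{19} \approx -1285.3$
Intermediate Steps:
$t{\left(m \right)} = m^{2}$
$p{\left(H \right)} = \frac{H}{4 \left(-3 + 2 H\right)}$ ($p{\left(H \right)} = \frac{\left(0^{2} + H\right) \frac{1}{-3 + \left(H + H\right)}}{4} = \frac{\left(0 + H\right) \frac{1}{-3 + 2 H}}{4} = \frac{H \frac{1}{-3 + 2 H}}{4} = \frac{H}{4 \left(-3 + 2 H\right)}$)
$u{\left(U \right)} = U + \frac{U}{2 \left(-3 + 4 U\right)}$ ($u{\left(U \right)} = \frac{U + U}{4 \left(-3 + 2 \left(U + U\right)\right)} + U = \frac{2 U}{4 \left(-3 + 2 \cdot 2 U\right)} + U = \frac{2 U}{4 \left(-3 + 4 U\right)} + U = \frac{U}{2 \left(-3 + 4 U\right)} + U = U + \frac{U}{2 \left(-3 + 4 U\right)}$)
$u{\left(-4 \right)} \left(-22\right) \left(-11 - 4\right) = \frac{1}{2} \left(-4\right) \frac{1}{-3 + 4 \left(-4\right)} \left(-5 + 8 \left(-4\right)\right) \left(-22\right) \left(-11 - 4\right) = \frac{1}{2} \left(-4\right) \frac{1}{-3 - 16} \left(-5 - 32\right) \left(-22\right) \left(-15\right) = \frac{1}{2} \left(-4\right) \frac{1}{-19} \left(-37\right) \left(-22\right) \left(-15\right) = \frac{1}{2} \left(-4\right) \left(- \frac{1}{19}\right) \left(-37\right) \left(-22\right) \left(-15\right) = \left(- \frac{74}{19}\right) \left(-22\right) \left(-15\right) = \frac{1628}{19} \left(-15\right) = - \frac{24420}{19}$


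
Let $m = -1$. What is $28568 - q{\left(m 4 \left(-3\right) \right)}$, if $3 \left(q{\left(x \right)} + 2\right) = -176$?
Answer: $\frac{85886}{3} \approx 28629.0$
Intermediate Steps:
$q{\left(x \right)} = - \frac{182}{3}$ ($q{\left(x \right)} = -2 + \frac{1}{3} \left(-176\right) = -2 - \frac{176}{3} = - \frac{182}{3}$)
$28568 - q{\left(m 4 \left(-3\right) \right)} = 28568 - - \frac{182}{3} = 28568 + \frac{182}{3} = \frac{85886}{3}$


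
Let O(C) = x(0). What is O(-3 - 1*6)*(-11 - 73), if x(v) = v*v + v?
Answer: 0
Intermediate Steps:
x(v) = v + v**2 (x(v) = v**2 + v = v + v**2)
O(C) = 0 (O(C) = 0*(1 + 0) = 0*1 = 0)
O(-3 - 1*6)*(-11 - 73) = 0*(-11 - 73) = 0*(-84) = 0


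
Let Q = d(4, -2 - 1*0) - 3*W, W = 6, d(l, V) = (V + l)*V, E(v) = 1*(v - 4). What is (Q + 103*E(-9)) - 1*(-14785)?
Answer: 13424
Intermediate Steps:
E(v) = -4 + v (E(v) = 1*(-4 + v) = -4 + v)
d(l, V) = V*(V + l)
Q = -22 (Q = (-2 - 1*0)*((-2 - 1*0) + 4) - 3*6 = (-2 + 0)*((-2 + 0) + 4) - 18 = -2*(-2 + 4) - 18 = -2*2 - 18 = -4 - 18 = -22)
(Q + 103*E(-9)) - 1*(-14785) = (-22 + 103*(-4 - 9)) - 1*(-14785) = (-22 + 103*(-13)) + 14785 = (-22 - 1339) + 14785 = -1361 + 14785 = 13424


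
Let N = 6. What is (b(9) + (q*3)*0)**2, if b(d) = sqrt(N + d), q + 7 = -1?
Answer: 15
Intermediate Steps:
q = -8 (q = -7 - 1 = -8)
b(d) = sqrt(6 + d)
(b(9) + (q*3)*0)**2 = (sqrt(6 + 9) - 8*3*0)**2 = (sqrt(15) - 24*0)**2 = (sqrt(15) + 0)**2 = (sqrt(15))**2 = 15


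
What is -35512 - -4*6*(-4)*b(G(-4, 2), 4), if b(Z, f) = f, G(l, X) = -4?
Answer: -35896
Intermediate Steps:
-35512 - -4*6*(-4)*b(G(-4, 2), 4) = -35512 - -4*6*(-4)*4 = -35512 - (-24*(-4))*4 = -35512 - 96*4 = -35512 - 1*384 = -35512 - 384 = -35896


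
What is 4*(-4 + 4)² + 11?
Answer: 11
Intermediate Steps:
4*(-4 + 4)² + 11 = 4*0² + 11 = 4*0 + 11 = 0 + 11 = 11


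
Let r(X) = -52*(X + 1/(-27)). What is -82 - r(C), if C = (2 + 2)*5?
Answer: 25814/27 ≈ 956.07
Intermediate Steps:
C = 20 (C = 4*5 = 20)
r(X) = 52/27 - 52*X (r(X) = -52*(X - 1/27) = -52*(-1/27 + X) = 52/27 - 52*X)
-82 - r(C) = -82 - (52/27 - 52*20) = -82 - (52/27 - 1040) = -82 - 1*(-28028/27) = -82 + 28028/27 = 25814/27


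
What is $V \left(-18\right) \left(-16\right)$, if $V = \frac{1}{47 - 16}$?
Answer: $\frac{288}{31} \approx 9.2903$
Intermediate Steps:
$V = \frac{1}{31} \approx 0.032258$
$V \left(-18\right) \left(-16\right) = \frac{1}{31} \left(-18\right) \left(-16\right) = \left(- \frac{18}{31}\right) \left(-16\right) = \frac{288}{31}$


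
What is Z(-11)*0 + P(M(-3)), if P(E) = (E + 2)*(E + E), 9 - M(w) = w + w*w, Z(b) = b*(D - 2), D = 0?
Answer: 30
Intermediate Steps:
Z(b) = -2*b (Z(b) = b*(0 - 2) = b*(-2) = -2*b)
M(w) = 9 - w - w**2 (M(w) = 9 - (w + w*w) = 9 - (w + w**2) = 9 + (-w - w**2) = 9 - w - w**2)
P(E) = 2*E*(2 + E) (P(E) = (2 + E)*(2*E) = 2*E*(2 + E))
Z(-11)*0 + P(M(-3)) = -2*(-11)*0 + 2*(9 - 1*(-3) - 1*(-3)**2)*(2 + (9 - 1*(-3) - 1*(-3)**2)) = 22*0 + 2*(9 + 3 - 1*9)*(2 + (9 + 3 - 1*9)) = 0 + 2*(9 + 3 - 9)*(2 + (9 + 3 - 9)) = 0 + 2*3*(2 + 3) = 0 + 2*3*5 = 0 + 30 = 30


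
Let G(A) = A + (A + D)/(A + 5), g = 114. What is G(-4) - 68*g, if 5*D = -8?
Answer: -38808/5 ≈ -7761.6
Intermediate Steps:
D = -8/5 (D = (1/5)*(-8) = -8/5 ≈ -1.6000)
G(A) = A + (-8/5 + A)/(5 + A) (G(A) = A + (A - 8/5)/(A + 5) = A + (-8/5 + A)/(5 + A))
G(-4) - 68*g = (-8/5 + (-4)**2 + 6*(-4))/(5 - 4) - 68*114 = (-8/5 + 16 - 24)/1 - 7752 = 1*(-48/5) - 7752 = -48/5 - 7752 = -38808/5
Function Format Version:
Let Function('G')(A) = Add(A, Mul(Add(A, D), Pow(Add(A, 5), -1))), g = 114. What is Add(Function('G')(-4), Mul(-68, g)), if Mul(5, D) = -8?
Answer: Rational(-38808, 5) ≈ -7761.6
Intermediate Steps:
D = Rational(-8, 5) (D = Mul(Rational(1, 5), -8) = Rational(-8, 5) ≈ -1.6000)
Function('G')(A) = Add(A, Mul(Pow(Add(5, A), -1), Add(Rational(-8, 5), A))) (Function('G')(A) = Add(A, Mul(Add(A, Rational(-8, 5)), Pow(Add(A, 5), -1))) = Add(A, Mul(Add(Rational(-8, 5), A), Pow(Add(5, A), -1))) = Add(A, Mul(Pow(Add(5, A), -1), Add(Rational(-8, 5), A))))
Add(Function('G')(-4), Mul(-68, g)) = Add(Mul(Pow(Add(5, -4), -1), Add(Rational(-8, 5), Pow(-4, 2), Mul(6, -4))), Mul(-68, 114)) = Add(Mul(Pow(1, -1), Add(Rational(-8, 5), 16, -24)), -7752) = Add(Mul(1, Rational(-48, 5)), -7752) = Add(Rational(-48, 5), -7752) = Rational(-38808, 5)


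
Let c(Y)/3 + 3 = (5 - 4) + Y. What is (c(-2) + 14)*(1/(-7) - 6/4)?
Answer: -23/7 ≈ -3.2857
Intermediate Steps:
c(Y) = -6 + 3*Y (c(Y) = -9 + 3*((5 - 4) + Y) = -9 + 3*(1 + Y) = -9 + (3 + 3*Y) = -6 + 3*Y)
(c(-2) + 14)*(1/(-7) - 6/4) = ((-6 + 3*(-2)) + 14)*(1/(-7) - 6/4) = ((-6 - 6) + 14)*(1*(-⅐) - 6*¼) = (-12 + 14)*(-⅐ - 3/2) = 2*(-23/14) = -23/7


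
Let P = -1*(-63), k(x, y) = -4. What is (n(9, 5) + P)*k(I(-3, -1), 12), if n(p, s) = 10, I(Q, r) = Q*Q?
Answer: -292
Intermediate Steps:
I(Q, r) = Q²
P = 63
(n(9, 5) + P)*k(I(-3, -1), 12) = (10 + 63)*(-4) = 73*(-4) = -292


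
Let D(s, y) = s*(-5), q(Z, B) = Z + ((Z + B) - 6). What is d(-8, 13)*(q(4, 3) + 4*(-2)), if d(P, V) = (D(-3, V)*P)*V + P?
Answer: 4704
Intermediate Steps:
q(Z, B) = -6 + B + 2*Z (q(Z, B) = Z + ((B + Z) - 6) = Z + (-6 + B + Z) = -6 + B + 2*Z)
D(s, y) = -5*s
d(P, V) = P + 15*P*V (d(P, V) = ((-5*(-3))*P)*V + P = (15*P)*V + P = 15*P*V + P = P + 15*P*V)
d(-8, 13)*(q(4, 3) + 4*(-2)) = (-8*(1 + 15*13))*((-6 + 3 + 2*4) + 4*(-2)) = (-8*(1 + 195))*((-6 + 3 + 8) - 8) = (-8*196)*(5 - 8) = -1568*(-3) = 4704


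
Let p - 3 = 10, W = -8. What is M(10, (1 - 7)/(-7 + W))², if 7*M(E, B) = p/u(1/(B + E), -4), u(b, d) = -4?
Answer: 169/784 ≈ 0.21556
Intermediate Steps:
p = 13 (p = 3 + 10 = 13)
M(E, B) = -13/28 (M(E, B) = (13/(-4))/7 = (13*(-¼))/7 = (⅐)*(-13/4) = -13/28)
M(10, (1 - 7)/(-7 + W))² = (-13/28)² = 169/784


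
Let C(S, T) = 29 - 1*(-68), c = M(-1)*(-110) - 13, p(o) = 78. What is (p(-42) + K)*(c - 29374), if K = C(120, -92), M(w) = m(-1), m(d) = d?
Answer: -5123475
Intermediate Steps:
M(w) = -1
c = 97 (c = -1*(-110) - 13 = 110 - 13 = 97)
C(S, T) = 97 (C(S, T) = 29 + 68 = 97)
K = 97
(p(-42) + K)*(c - 29374) = (78 + 97)*(97 - 29374) = 175*(-29277) = -5123475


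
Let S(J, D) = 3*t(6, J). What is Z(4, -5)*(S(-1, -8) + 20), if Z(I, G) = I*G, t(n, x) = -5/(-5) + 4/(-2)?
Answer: -340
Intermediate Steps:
t(n, x) = -1 (t(n, x) = -5*(-⅕) + 4*(-½) = 1 - 2 = -1)
Z(I, G) = G*I
S(J, D) = -3 (S(J, D) = 3*(-1) = -3)
Z(4, -5)*(S(-1, -8) + 20) = (-5*4)*(-3 + 20) = -20*17 = -340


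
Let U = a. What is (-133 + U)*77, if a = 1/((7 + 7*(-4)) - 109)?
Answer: -1331407/130 ≈ -10242.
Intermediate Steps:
a = -1/130 (a = 1/((7 - 28) - 109) = 1/(-21 - 109) = 1/(-130) = -1/130 ≈ -0.0076923)
U = -1/130 ≈ -0.0076923
(-133 + U)*77 = (-133 - 1/130)*77 = -17291/130*77 = -1331407/130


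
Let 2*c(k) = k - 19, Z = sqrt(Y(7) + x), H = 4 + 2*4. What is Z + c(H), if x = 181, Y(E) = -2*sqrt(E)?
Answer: -7/2 + sqrt(181 - 2*sqrt(7)) ≈ 9.7555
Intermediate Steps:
H = 12 (H = 4 + 8 = 12)
Z = sqrt(181 - 2*sqrt(7)) (Z = sqrt(-2*sqrt(7) + 181) = sqrt(181 - 2*sqrt(7)) ≈ 13.256)
c(k) = -19/2 + k/2 (c(k) = (k - 19)/2 = (-19 + k)/2 = -19/2 + k/2)
Z + c(H) = sqrt(181 - 2*sqrt(7)) + (-19/2 + (1/2)*12) = sqrt(181 - 2*sqrt(7)) + (-19/2 + 6) = sqrt(181 - 2*sqrt(7)) - 7/2 = -7/2 + sqrt(181 - 2*sqrt(7))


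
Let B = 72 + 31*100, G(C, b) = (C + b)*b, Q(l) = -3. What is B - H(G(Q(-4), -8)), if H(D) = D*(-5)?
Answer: 3612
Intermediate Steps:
G(C, b) = b*(C + b)
B = 3172 (B = 72 + 3100 = 3172)
H(D) = -5*D
B - H(G(Q(-4), -8)) = 3172 - (-5)*(-8*(-3 - 8)) = 3172 - (-5)*(-8*(-11)) = 3172 - (-5)*88 = 3172 - 1*(-440) = 3172 + 440 = 3612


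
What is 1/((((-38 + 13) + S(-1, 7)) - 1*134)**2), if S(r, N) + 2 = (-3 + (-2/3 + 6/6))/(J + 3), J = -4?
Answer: 9/225625 ≈ 3.9889e-5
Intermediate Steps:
S(r, N) = 2/3 (S(r, N) = -2 + (-3 + (-2/3 + 6/6))/(-4 + 3) = -2 + (-3 + (-2*1/3 + 6*(1/6)))/(-1) = -2 + (-3 + (-2/3 + 1))*(-1) = -2 + (-3 + 1/3)*(-1) = -2 - 8/3*(-1) = -2 + 8/3 = 2/3)
1/((((-38 + 13) + S(-1, 7)) - 1*134)**2) = 1/((((-38 + 13) + 2/3) - 1*134)**2) = 1/(((-25 + 2/3) - 134)**2) = 1/((-73/3 - 134)**2) = 1/((-475/3)**2) = 1/(225625/9) = 9/225625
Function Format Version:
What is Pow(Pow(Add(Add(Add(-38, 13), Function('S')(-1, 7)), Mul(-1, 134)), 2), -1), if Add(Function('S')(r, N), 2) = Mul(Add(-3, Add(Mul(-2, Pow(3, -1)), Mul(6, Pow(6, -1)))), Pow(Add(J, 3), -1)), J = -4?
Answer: Rational(9, 225625) ≈ 3.9889e-5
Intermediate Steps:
Function('S')(r, N) = Rational(2, 3) (Function('S')(r, N) = Add(-2, Mul(Add(-3, Add(Mul(-2, Pow(3, -1)), Mul(6, Pow(6, -1)))), Pow(Add(-4, 3), -1))) = Add(-2, Mul(Add(-3, Add(Mul(-2, Rational(1, 3)), Mul(6, Rational(1, 6)))), Pow(-1, -1))) = Add(-2, Mul(Add(-3, Add(Rational(-2, 3), 1)), -1)) = Add(-2, Mul(Add(-3, Rational(1, 3)), -1)) = Add(-2, Mul(Rational(-8, 3), -1)) = Add(-2, Rational(8, 3)) = Rational(2, 3))
Pow(Pow(Add(Add(Add(-38, 13), Function('S')(-1, 7)), Mul(-1, 134)), 2), -1) = Pow(Pow(Add(Add(Add(-38, 13), Rational(2, 3)), Mul(-1, 134)), 2), -1) = Pow(Pow(Add(Add(-25, Rational(2, 3)), -134), 2), -1) = Pow(Pow(Add(Rational(-73, 3), -134), 2), -1) = Pow(Pow(Rational(-475, 3), 2), -1) = Pow(Rational(225625, 9), -1) = Rational(9, 225625)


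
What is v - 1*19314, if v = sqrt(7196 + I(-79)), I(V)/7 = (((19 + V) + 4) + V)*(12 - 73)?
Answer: -19314 + sqrt(64841) ≈ -19059.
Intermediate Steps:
I(V) = -9821 - 854*V (I(V) = 7*((((19 + V) + 4) + V)*(12 - 73)) = 7*(((23 + V) + V)*(-61)) = 7*((23 + 2*V)*(-61)) = 7*(-1403 - 122*V) = -9821 - 854*V)
v = sqrt(64841) (v = sqrt(7196 + (-9821 - 854*(-79))) = sqrt(7196 + (-9821 + 67466)) = sqrt(7196 + 57645) = sqrt(64841) ≈ 254.64)
v - 1*19314 = sqrt(64841) - 1*19314 = sqrt(64841) - 19314 = -19314 + sqrt(64841)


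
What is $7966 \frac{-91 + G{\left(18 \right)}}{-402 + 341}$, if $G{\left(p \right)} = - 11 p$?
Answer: $\frac{2302174}{61} \approx 37741.0$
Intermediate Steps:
$7966 \frac{-91 + G{\left(18 \right)}}{-402 + 341} = 7966 \frac{-91 - 198}{-402 + 341} = 7966 \frac{-91 - 198}{-61} = 7966 \left(\left(-289\right) \left(- \frac{1}{61}\right)\right) = 7966 \cdot \frac{289}{61} = \frac{2302174}{61}$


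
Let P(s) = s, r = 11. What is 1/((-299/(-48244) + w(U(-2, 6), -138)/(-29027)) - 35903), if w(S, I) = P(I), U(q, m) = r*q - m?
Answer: -1400378588/50277777108219 ≈ -2.7853e-5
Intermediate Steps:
U(q, m) = -m + 11*q (U(q, m) = 11*q - m = -m + 11*q)
w(S, I) = I
1/((-299/(-48244) + w(U(-2, 6), -138)/(-29027)) - 35903) = 1/((-299/(-48244) - 138/(-29027)) - 35903) = 1/((-299*(-1/48244) - 138*(-1/29027)) - 35903) = 1/((299/48244 + 138/29027) - 35903) = 1/(15336745/1400378588 - 35903) = 1/(-50277777108219/1400378588) = -1400378588/50277777108219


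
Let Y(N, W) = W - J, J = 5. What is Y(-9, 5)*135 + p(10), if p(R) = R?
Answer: 10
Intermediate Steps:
Y(N, W) = -5 + W (Y(N, W) = W - 1*5 = W - 5 = -5 + W)
Y(-9, 5)*135 + p(10) = (-5 + 5)*135 + 10 = 0*135 + 10 = 0 + 10 = 10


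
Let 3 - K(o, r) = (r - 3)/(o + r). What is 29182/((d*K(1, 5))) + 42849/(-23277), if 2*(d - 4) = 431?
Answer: 327094233/6812402 ≈ 48.015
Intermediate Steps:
d = 439/2 (d = 4 + (1/2)*431 = 4 + 431/2 = 439/2 ≈ 219.50)
K(o, r) = 3 - (-3 + r)/(o + r) (K(o, r) = 3 - (r - 3)/(o + r) = 3 - (-3 + r)/(o + r))
29182/((d*K(1, 5))) + 42849/(-23277) = 29182/((439*((3 + 2*5 + 3*1)/(1 + 5))/2)) + 42849/(-23277) = 29182/((439*((3 + 10 + 3)/6)/2)) + 42849*(-1/23277) = 29182/((439*((1/6)*16)/2)) - 14283/7759 = 29182/(((439/2)*(8/3))) - 14283/7759 = 29182/(1756/3) - 14283/7759 = 29182*(3/1756) - 14283/7759 = 43773/878 - 14283/7759 = 327094233/6812402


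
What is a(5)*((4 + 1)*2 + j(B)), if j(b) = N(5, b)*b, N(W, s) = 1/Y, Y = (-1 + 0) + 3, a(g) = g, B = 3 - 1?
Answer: 55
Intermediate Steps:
B = 2
Y = 2 (Y = -1 + 3 = 2)
N(W, s) = ½ (N(W, s) = 1/2 = ½)
j(b) = b/2
a(5)*((4 + 1)*2 + j(B)) = 5*((4 + 1)*2 + (½)*2) = 5*(5*2 + 1) = 5*(10 + 1) = 5*11 = 55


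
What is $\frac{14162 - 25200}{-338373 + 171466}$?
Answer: $\frac{11038}{166907} \approx 0.066133$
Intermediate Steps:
$\frac{14162 - 25200}{-338373 + 171466} = - \frac{11038}{-166907} = \left(-11038\right) \left(- \frac{1}{166907}\right) = \frac{11038}{166907}$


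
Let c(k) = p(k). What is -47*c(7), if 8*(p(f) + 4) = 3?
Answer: 1363/8 ≈ 170.38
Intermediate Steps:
p(f) = -29/8 (p(f) = -4 + (⅛)*3 = -4 + 3/8 = -29/8)
c(k) = -29/8
-47*c(7) = -47*(-29/8) = 1363/8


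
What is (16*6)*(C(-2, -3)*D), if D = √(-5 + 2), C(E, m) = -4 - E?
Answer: -192*I*√3 ≈ -332.55*I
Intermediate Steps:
D = I*√3 (D = √(-3) = I*√3 ≈ 1.732*I)
(16*6)*(C(-2, -3)*D) = (16*6)*((-4 - 1*(-2))*(I*√3)) = 96*((-4 + 2)*(I*√3)) = 96*(-2*I*√3) = -192*I*√3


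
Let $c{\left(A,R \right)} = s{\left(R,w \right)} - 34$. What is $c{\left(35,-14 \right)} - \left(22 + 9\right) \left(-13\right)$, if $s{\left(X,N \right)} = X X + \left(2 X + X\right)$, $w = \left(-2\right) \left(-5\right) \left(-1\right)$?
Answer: $523$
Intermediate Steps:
$w = -10$ ($w = 10 \left(-1\right) = -10$)
$s{\left(X,N \right)} = X^{2} + 3 X$
$c{\left(A,R \right)} = -34 + R \left(3 + R\right)$ ($c{\left(A,R \right)} = R \left(3 + R\right) - 34 = -34 + R \left(3 + R\right)$)
$c{\left(35,-14 \right)} - \left(22 + 9\right) \left(-13\right) = \left(-34 - 14 \left(3 - 14\right)\right) - \left(22 + 9\right) \left(-13\right) = \left(-34 - -154\right) - 31 \left(-13\right) = \left(-34 + 154\right) - -403 = 120 + 403 = 523$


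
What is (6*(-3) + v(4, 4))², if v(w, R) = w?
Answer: 196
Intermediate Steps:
(6*(-3) + v(4, 4))² = (6*(-3) + 4)² = (-18 + 4)² = (-14)² = 196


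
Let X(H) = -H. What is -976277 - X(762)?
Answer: -975515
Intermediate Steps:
-976277 - X(762) = -976277 - (-1)*762 = -976277 - 1*(-762) = -976277 + 762 = -975515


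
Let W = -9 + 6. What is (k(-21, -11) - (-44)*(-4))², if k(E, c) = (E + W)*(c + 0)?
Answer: 7744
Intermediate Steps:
W = -3
k(E, c) = c*(-3 + E) (k(E, c) = (E - 3)*(c + 0) = (-3 + E)*c = c*(-3 + E))
(k(-21, -11) - (-44)*(-4))² = (-11*(-3 - 21) - (-44)*(-4))² = (-11*(-24) - 44*4)² = (264 - 176)² = 88² = 7744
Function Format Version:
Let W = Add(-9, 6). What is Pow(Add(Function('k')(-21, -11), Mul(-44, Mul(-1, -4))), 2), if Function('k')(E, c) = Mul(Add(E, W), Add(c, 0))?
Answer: 7744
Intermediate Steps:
W = -3
Function('k')(E, c) = Mul(c, Add(-3, E)) (Function('k')(E, c) = Mul(Add(E, -3), Add(c, 0)) = Mul(Add(-3, E), c) = Mul(c, Add(-3, E)))
Pow(Add(Function('k')(-21, -11), Mul(-44, Mul(-1, -4))), 2) = Pow(Add(Mul(-11, Add(-3, -21)), Mul(-44, Mul(-1, -4))), 2) = Pow(Add(Mul(-11, -24), Mul(-44, 4)), 2) = Pow(Add(264, -176), 2) = Pow(88, 2) = 7744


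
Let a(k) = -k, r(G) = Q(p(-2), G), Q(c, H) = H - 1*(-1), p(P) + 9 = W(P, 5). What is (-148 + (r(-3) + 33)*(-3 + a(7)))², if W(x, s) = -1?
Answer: 209764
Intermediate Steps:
p(P) = -10 (p(P) = -9 - 1 = -10)
Q(c, H) = 1 + H (Q(c, H) = H + 1 = 1 + H)
r(G) = 1 + G
(-148 + (r(-3) + 33)*(-3 + a(7)))² = (-148 + ((1 - 3) + 33)*(-3 - 1*7))² = (-148 + (-2 + 33)*(-3 - 7))² = (-148 + 31*(-10))² = (-148 - 310)² = (-458)² = 209764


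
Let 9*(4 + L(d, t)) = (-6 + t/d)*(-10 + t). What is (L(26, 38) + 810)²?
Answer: 8584022500/13689 ≈ 6.2707e+5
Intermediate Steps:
L(d, t) = -4 + (-10 + t)*(-6 + t/d)/9 (L(d, t) = -4 + ((-6 + t/d)*(-10 + t))/9 = -4 + ((-10 + t)*(-6 + t/d))/9 = -4 + (-10 + t)*(-6 + t/d)/9)
(L(26, 38) + 810)² = ((⅑)*(38² - 10*38 - 6*26*(-4 + 38))/26 + 810)² = ((⅑)*(1/26)*(1444 - 380 - 6*26*34) + 810)² = ((⅑)*(1/26)*(1444 - 380 - 5304) + 810)² = ((⅑)*(1/26)*(-4240) + 810)² = (-2120/117 + 810)² = (92650/117)² = 8584022500/13689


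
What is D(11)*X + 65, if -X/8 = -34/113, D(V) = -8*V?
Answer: -16591/113 ≈ -146.82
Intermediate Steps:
X = 272/113 (X = -(-272)/113 = -8*(-34/113) = 272/113 ≈ 2.4071)
D(11)*X + 65 = -8*11*(272/113) + 65 = -88*272/113 + 65 = -23936/113 + 65 = -16591/113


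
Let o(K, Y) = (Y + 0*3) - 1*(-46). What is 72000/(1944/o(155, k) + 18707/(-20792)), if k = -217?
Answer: -5688691200/969301 ≈ -5868.9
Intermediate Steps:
o(K, Y) = 46 + Y (o(K, Y) = (Y + 0) + 46 = Y + 46 = 46 + Y)
72000/(1944/o(155, k) + 18707/(-20792)) = 72000/(1944/(46 - 217) + 18707/(-20792)) = 72000/(1944/(-171) + 18707*(-1/20792)) = 72000/(1944*(-1/171) - 18707/20792) = 72000/(-216/19 - 18707/20792) = 72000/(-4846505/395048) = 72000*(-395048/4846505) = -5688691200/969301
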